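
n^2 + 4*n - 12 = (n - 2)*(n + 6)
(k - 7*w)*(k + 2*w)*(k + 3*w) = k^3 - 2*k^2*w - 29*k*w^2 - 42*w^3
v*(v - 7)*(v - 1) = v^3 - 8*v^2 + 7*v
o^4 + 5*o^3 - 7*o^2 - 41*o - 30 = (o - 3)*(o + 1)*(o + 2)*(o + 5)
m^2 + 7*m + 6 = (m + 1)*(m + 6)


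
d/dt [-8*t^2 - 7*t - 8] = -16*t - 7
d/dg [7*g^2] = 14*g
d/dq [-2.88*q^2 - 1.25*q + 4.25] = -5.76*q - 1.25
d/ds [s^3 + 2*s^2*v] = s*(3*s + 4*v)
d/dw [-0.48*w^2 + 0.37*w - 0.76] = 0.37 - 0.96*w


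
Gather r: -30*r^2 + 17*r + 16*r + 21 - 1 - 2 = -30*r^2 + 33*r + 18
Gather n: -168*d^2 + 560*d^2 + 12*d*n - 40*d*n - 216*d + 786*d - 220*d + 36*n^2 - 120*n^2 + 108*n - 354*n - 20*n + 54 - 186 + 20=392*d^2 + 350*d - 84*n^2 + n*(-28*d - 266) - 112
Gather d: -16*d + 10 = 10 - 16*d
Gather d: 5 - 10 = -5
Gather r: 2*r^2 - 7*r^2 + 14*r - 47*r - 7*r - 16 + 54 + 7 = -5*r^2 - 40*r + 45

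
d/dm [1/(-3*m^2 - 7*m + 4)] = (6*m + 7)/(3*m^2 + 7*m - 4)^2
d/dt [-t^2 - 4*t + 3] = -2*t - 4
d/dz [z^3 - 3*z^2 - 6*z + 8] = 3*z^2 - 6*z - 6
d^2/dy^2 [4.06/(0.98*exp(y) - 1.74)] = (3.899224*exp(y) + 6.923112)*exp(y)/(0.98*exp(y) - 1.74)^3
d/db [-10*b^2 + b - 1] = 1 - 20*b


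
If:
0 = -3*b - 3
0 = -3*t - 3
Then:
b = -1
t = -1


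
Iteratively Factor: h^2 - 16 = (h - 4)*(h + 4)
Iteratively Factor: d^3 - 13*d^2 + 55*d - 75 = (d - 5)*(d^2 - 8*d + 15) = (d - 5)*(d - 3)*(d - 5)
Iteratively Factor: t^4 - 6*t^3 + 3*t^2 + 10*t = (t - 2)*(t^3 - 4*t^2 - 5*t) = (t - 5)*(t - 2)*(t^2 + t) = (t - 5)*(t - 2)*(t + 1)*(t)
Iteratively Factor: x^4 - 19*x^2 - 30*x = (x + 2)*(x^3 - 2*x^2 - 15*x) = (x - 5)*(x + 2)*(x^2 + 3*x) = (x - 5)*(x + 2)*(x + 3)*(x)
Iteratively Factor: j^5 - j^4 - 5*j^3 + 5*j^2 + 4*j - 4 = (j + 1)*(j^4 - 2*j^3 - 3*j^2 + 8*j - 4) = (j - 2)*(j + 1)*(j^3 - 3*j + 2) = (j - 2)*(j + 1)*(j + 2)*(j^2 - 2*j + 1) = (j - 2)*(j - 1)*(j + 1)*(j + 2)*(j - 1)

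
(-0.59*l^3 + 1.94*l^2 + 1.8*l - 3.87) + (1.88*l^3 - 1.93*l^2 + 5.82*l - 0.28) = 1.29*l^3 + 0.01*l^2 + 7.62*l - 4.15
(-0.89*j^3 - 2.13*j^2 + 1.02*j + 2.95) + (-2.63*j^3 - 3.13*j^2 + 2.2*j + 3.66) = -3.52*j^3 - 5.26*j^2 + 3.22*j + 6.61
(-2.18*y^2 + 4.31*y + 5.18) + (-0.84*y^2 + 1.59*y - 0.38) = -3.02*y^2 + 5.9*y + 4.8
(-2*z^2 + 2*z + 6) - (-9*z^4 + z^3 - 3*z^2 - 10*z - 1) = 9*z^4 - z^3 + z^2 + 12*z + 7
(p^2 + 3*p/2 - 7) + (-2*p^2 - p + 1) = -p^2 + p/2 - 6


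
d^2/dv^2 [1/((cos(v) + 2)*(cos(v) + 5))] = (-4*sin(v)^4 + 11*sin(v)^2 + 385*cos(v)/4 - 21*cos(3*v)/4 + 71)/((cos(v) + 2)^3*(cos(v) + 5)^3)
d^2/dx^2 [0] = 0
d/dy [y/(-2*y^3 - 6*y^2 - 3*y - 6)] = 2*(2*y^3 + 3*y^2 - 3)/(4*y^6 + 24*y^5 + 48*y^4 + 60*y^3 + 81*y^2 + 36*y + 36)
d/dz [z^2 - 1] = 2*z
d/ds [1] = 0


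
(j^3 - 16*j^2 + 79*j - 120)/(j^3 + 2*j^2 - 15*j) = (j^2 - 13*j + 40)/(j*(j + 5))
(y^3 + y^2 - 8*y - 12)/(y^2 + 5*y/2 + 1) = 2*(y^2 - y - 6)/(2*y + 1)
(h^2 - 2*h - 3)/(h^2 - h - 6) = (h + 1)/(h + 2)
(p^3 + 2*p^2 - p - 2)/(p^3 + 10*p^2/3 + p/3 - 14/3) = 3*(p + 1)/(3*p + 7)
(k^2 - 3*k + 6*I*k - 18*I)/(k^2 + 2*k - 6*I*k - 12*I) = (k^2 + k*(-3 + 6*I) - 18*I)/(k^2 + k*(2 - 6*I) - 12*I)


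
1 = 1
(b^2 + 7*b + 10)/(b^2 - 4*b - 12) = (b + 5)/(b - 6)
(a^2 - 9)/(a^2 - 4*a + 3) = (a + 3)/(a - 1)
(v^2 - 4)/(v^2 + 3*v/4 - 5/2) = 4*(v - 2)/(4*v - 5)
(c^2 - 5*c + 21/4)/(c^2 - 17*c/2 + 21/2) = (c - 7/2)/(c - 7)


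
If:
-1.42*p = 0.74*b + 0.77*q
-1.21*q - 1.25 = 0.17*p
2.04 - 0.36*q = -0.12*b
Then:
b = -26.70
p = 15.67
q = -3.23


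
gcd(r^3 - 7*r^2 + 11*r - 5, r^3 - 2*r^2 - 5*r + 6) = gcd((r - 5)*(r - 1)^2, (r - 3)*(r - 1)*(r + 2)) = r - 1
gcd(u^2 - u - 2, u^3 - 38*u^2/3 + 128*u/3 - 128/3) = u - 2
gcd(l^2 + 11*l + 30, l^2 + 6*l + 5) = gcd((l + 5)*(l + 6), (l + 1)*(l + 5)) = l + 5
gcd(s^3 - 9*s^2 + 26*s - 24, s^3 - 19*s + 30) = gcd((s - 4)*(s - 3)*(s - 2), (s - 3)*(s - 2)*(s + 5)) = s^2 - 5*s + 6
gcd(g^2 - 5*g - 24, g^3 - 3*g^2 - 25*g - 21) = g + 3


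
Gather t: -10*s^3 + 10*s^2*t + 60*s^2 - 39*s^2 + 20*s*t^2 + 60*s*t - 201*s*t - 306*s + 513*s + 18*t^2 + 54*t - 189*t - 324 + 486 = -10*s^3 + 21*s^2 + 207*s + t^2*(20*s + 18) + t*(10*s^2 - 141*s - 135) + 162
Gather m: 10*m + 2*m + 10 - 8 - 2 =12*m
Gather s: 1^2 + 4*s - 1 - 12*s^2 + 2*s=-12*s^2 + 6*s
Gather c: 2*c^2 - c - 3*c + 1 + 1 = 2*c^2 - 4*c + 2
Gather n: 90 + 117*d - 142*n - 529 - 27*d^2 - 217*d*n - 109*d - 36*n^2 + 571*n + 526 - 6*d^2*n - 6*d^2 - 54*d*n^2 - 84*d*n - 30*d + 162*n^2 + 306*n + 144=-33*d^2 - 22*d + n^2*(126 - 54*d) + n*(-6*d^2 - 301*d + 735) + 231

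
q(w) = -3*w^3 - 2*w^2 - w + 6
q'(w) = -9*w^2 - 4*w - 1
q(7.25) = -1249.61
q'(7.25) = -503.06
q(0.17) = 5.76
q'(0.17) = -1.94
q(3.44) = -143.23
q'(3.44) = -121.26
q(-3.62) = 125.72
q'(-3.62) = -104.46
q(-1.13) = 8.90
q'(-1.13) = -7.97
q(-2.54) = 44.80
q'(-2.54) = -48.90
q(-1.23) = 9.79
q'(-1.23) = -9.70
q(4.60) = -332.93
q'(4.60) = -209.84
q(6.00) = -720.00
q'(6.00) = -349.00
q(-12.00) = 4914.00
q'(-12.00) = -1249.00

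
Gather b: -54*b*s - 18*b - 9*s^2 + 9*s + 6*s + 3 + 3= b*(-54*s - 18) - 9*s^2 + 15*s + 6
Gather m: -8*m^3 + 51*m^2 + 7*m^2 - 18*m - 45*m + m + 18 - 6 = -8*m^3 + 58*m^2 - 62*m + 12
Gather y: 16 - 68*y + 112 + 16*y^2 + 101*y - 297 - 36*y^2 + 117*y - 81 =-20*y^2 + 150*y - 250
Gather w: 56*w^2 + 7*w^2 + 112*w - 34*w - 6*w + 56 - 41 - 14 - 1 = 63*w^2 + 72*w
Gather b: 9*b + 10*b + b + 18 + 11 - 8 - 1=20*b + 20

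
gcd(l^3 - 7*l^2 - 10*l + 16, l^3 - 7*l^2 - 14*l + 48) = l - 8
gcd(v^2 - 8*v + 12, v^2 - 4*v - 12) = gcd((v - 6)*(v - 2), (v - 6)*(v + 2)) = v - 6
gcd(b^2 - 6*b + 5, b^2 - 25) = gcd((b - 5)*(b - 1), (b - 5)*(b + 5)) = b - 5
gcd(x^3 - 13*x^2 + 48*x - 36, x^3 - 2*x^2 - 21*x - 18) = x - 6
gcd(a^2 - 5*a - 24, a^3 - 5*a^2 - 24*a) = a^2 - 5*a - 24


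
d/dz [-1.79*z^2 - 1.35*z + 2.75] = -3.58*z - 1.35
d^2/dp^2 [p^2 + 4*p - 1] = 2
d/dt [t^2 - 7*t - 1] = 2*t - 7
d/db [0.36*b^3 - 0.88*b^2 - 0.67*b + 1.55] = 1.08*b^2 - 1.76*b - 0.67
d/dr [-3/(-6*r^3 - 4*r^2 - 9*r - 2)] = 3*(-18*r^2 - 8*r - 9)/(6*r^3 + 4*r^2 + 9*r + 2)^2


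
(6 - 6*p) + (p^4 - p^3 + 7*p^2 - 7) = p^4 - p^3 + 7*p^2 - 6*p - 1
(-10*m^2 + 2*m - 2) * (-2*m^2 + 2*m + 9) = 20*m^4 - 24*m^3 - 82*m^2 + 14*m - 18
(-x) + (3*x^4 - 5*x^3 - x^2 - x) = 3*x^4 - 5*x^3 - x^2 - 2*x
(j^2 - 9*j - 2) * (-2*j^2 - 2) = -2*j^4 + 18*j^3 + 2*j^2 + 18*j + 4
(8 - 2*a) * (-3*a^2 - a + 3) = 6*a^3 - 22*a^2 - 14*a + 24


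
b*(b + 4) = b^2 + 4*b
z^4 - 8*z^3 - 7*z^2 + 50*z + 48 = (z - 8)*(z - 3)*(z + 1)*(z + 2)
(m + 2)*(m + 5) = m^2 + 7*m + 10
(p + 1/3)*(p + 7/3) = p^2 + 8*p/3 + 7/9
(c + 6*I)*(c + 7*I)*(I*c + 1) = I*c^3 - 12*c^2 - 29*I*c - 42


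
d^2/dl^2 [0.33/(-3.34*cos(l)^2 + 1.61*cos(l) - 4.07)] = (14.725392*(1 - cos(l)^2)^2 - 5.323626*cos(l)^3 - 9.725727*cos(l)^2 + 12.809643*cos(l) - 7.46427)/(3.34*cos(l)^2 - 1.61*cos(l) + 4.07)^3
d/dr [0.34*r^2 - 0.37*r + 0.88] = 0.68*r - 0.37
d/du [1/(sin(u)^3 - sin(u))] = (-2/cos(u)^2 + sin(u)^(-2))/cos(u)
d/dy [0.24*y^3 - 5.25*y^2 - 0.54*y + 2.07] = 0.72*y^2 - 10.5*y - 0.54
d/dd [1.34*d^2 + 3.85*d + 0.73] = 2.68*d + 3.85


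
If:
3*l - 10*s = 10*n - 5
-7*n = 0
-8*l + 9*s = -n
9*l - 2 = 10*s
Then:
No Solution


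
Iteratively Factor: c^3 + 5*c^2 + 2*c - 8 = (c + 4)*(c^2 + c - 2) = (c - 1)*(c + 4)*(c + 2)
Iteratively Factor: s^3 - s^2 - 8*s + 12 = (s - 2)*(s^2 + s - 6) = (s - 2)*(s + 3)*(s - 2)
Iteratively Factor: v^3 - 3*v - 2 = (v + 1)*(v^2 - v - 2) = (v + 1)^2*(v - 2)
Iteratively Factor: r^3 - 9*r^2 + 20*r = (r - 4)*(r^2 - 5*r) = (r - 5)*(r - 4)*(r)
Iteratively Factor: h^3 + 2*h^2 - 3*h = (h)*(h^2 + 2*h - 3) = h*(h - 1)*(h + 3)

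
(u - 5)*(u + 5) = u^2 - 25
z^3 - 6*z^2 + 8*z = z*(z - 4)*(z - 2)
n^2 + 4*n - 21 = (n - 3)*(n + 7)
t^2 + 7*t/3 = t*(t + 7/3)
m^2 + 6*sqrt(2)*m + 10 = (m + sqrt(2))*(m + 5*sqrt(2))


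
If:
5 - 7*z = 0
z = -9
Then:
No Solution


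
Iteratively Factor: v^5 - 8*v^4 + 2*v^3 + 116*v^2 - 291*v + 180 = (v + 4)*(v^4 - 12*v^3 + 50*v^2 - 84*v + 45) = (v - 3)*(v + 4)*(v^3 - 9*v^2 + 23*v - 15) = (v - 5)*(v - 3)*(v + 4)*(v^2 - 4*v + 3) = (v - 5)*(v - 3)*(v - 1)*(v + 4)*(v - 3)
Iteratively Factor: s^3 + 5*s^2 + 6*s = (s + 3)*(s^2 + 2*s) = (s + 2)*(s + 3)*(s)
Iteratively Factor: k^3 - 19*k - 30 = (k + 2)*(k^2 - 2*k - 15) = (k + 2)*(k + 3)*(k - 5)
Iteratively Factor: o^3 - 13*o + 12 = (o - 3)*(o^2 + 3*o - 4) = (o - 3)*(o + 4)*(o - 1)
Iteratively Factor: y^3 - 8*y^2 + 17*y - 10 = (y - 1)*(y^2 - 7*y + 10) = (y - 5)*(y - 1)*(y - 2)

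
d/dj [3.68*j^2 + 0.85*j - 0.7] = 7.36*j + 0.85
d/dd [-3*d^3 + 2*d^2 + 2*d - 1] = -9*d^2 + 4*d + 2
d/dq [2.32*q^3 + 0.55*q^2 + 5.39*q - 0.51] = 6.96*q^2 + 1.1*q + 5.39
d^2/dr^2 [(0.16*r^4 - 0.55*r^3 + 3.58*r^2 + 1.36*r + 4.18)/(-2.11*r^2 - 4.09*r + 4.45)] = (-1.424672*r^6 - 8.28470399999999*r^5 - 7.04505599999999*r^4 + 125.003012*r^3 - 411.427578*r^2 - 227.707962*r - 409.634396)/(9.393931*r^6 + 54.627267*r^5 + 46.453338*r^4 - 162.000401*r^3 - 97.97031*r^2 + 242.976675*r - 88.121125)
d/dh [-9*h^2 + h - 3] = 1 - 18*h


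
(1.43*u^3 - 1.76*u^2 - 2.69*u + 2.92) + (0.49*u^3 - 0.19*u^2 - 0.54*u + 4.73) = 1.92*u^3 - 1.95*u^2 - 3.23*u + 7.65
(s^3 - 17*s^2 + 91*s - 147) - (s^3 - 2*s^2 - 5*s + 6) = -15*s^2 + 96*s - 153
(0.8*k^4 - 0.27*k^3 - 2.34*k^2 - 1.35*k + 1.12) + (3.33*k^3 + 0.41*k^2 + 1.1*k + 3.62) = 0.8*k^4 + 3.06*k^3 - 1.93*k^2 - 0.25*k + 4.74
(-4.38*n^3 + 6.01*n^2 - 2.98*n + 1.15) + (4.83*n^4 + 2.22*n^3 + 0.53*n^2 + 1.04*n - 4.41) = 4.83*n^4 - 2.16*n^3 + 6.54*n^2 - 1.94*n - 3.26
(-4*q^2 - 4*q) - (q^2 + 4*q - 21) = -5*q^2 - 8*q + 21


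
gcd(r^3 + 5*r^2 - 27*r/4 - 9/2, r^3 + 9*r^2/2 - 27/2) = r - 3/2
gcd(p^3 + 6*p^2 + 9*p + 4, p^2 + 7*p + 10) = 1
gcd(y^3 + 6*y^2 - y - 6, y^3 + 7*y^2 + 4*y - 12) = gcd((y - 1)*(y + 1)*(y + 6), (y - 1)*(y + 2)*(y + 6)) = y^2 + 5*y - 6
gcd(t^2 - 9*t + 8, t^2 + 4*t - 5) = t - 1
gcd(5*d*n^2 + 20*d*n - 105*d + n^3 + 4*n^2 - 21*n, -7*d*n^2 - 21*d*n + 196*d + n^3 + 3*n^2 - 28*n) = n + 7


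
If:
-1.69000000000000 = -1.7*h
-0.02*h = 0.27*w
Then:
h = 0.99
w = -0.07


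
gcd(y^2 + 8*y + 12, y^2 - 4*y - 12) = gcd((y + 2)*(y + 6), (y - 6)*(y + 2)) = y + 2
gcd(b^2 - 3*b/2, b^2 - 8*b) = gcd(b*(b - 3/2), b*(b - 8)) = b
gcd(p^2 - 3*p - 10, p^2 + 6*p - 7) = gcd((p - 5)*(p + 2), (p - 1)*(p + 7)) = 1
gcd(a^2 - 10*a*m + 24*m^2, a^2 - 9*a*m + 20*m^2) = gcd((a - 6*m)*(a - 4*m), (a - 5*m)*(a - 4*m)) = a - 4*m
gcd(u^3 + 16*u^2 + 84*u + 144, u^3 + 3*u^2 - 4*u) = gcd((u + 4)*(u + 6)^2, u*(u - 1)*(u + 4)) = u + 4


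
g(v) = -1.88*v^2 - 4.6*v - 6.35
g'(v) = -3.76*v - 4.6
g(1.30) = -15.51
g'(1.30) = -9.49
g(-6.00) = -46.43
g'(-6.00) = 17.96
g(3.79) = -50.79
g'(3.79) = -18.85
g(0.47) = -8.93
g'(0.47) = -6.37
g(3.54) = -46.19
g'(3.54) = -17.91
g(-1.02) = -3.61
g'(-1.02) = -0.76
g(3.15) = -39.49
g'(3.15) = -16.44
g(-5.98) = -46.07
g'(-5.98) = 17.88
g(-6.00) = -46.43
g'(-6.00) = 17.96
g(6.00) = -101.63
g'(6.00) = -27.16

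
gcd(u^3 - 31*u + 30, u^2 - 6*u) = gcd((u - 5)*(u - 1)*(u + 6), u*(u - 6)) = 1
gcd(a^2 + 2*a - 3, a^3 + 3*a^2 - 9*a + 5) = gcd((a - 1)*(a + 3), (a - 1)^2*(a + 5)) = a - 1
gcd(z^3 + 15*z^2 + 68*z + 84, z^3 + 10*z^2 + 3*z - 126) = z^2 + 13*z + 42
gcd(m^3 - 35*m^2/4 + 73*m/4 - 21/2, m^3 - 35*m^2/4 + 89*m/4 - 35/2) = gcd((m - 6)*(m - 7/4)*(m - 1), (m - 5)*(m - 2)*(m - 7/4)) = m - 7/4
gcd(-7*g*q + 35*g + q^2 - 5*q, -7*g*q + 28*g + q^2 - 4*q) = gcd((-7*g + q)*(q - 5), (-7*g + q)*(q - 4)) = -7*g + q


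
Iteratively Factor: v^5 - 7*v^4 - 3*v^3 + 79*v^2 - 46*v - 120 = (v - 5)*(v^4 - 2*v^3 - 13*v^2 + 14*v + 24) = (v - 5)*(v - 2)*(v^3 - 13*v - 12) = (v - 5)*(v - 2)*(v + 1)*(v^2 - v - 12) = (v - 5)*(v - 4)*(v - 2)*(v + 1)*(v + 3)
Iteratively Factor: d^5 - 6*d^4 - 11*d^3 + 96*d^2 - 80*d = (d)*(d^4 - 6*d^3 - 11*d^2 + 96*d - 80) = d*(d - 5)*(d^3 - d^2 - 16*d + 16) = d*(d - 5)*(d - 1)*(d^2 - 16) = d*(d - 5)*(d - 1)*(d + 4)*(d - 4)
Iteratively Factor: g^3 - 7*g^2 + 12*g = (g - 3)*(g^2 - 4*g) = g*(g - 3)*(g - 4)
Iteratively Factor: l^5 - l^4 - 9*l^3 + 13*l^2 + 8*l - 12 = (l - 2)*(l^4 + l^3 - 7*l^2 - l + 6) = (l - 2)^2*(l^3 + 3*l^2 - l - 3) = (l - 2)^2*(l - 1)*(l^2 + 4*l + 3) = (l - 2)^2*(l - 1)*(l + 3)*(l + 1)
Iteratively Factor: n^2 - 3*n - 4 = (n + 1)*(n - 4)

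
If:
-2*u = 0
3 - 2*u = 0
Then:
No Solution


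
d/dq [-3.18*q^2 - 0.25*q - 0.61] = -6.36*q - 0.25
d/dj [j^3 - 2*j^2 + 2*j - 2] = 3*j^2 - 4*j + 2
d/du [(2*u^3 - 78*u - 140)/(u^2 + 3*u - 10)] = 2*(u^2 - 4*u + 24)/(u^2 - 4*u + 4)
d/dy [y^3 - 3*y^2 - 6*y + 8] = 3*y^2 - 6*y - 6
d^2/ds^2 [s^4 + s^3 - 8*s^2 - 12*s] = 12*s^2 + 6*s - 16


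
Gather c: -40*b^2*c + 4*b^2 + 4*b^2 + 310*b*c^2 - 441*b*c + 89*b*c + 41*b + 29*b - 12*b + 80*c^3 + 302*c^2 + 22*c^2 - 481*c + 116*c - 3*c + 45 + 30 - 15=8*b^2 + 58*b + 80*c^3 + c^2*(310*b + 324) + c*(-40*b^2 - 352*b - 368) + 60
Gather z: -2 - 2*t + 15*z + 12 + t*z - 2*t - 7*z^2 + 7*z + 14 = -4*t - 7*z^2 + z*(t + 22) + 24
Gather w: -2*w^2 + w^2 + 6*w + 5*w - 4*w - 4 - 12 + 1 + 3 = -w^2 + 7*w - 12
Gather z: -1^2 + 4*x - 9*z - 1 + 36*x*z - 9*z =4*x + z*(36*x - 18) - 2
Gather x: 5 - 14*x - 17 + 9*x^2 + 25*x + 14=9*x^2 + 11*x + 2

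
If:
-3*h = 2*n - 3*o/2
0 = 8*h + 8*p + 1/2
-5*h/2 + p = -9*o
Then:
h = -p - 1/16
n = 29*p/24 + 31/384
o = -7*p/18 - 5/288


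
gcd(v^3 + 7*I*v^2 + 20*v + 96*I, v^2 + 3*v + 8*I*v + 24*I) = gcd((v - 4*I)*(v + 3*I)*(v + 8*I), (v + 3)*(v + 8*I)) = v + 8*I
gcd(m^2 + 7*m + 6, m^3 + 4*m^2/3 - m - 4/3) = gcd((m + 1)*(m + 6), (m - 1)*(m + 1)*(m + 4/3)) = m + 1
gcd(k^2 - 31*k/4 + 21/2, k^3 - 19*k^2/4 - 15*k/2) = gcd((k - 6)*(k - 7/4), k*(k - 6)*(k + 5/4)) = k - 6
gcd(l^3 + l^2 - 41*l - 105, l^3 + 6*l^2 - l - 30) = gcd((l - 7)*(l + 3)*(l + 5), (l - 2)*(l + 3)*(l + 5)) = l^2 + 8*l + 15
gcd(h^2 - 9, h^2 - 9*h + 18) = h - 3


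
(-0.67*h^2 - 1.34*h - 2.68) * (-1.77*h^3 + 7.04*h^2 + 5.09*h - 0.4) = 1.1859*h^5 - 2.345*h^4 - 8.1003*h^3 - 25.4198*h^2 - 13.1052*h + 1.072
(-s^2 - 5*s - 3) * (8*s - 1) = -8*s^3 - 39*s^2 - 19*s + 3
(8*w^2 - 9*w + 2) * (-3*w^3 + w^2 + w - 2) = -24*w^5 + 35*w^4 - 7*w^3 - 23*w^2 + 20*w - 4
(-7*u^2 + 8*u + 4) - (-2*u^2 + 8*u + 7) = -5*u^2 - 3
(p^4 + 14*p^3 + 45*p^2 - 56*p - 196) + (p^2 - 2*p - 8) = p^4 + 14*p^3 + 46*p^2 - 58*p - 204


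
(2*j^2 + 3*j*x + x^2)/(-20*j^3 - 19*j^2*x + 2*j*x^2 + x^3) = (2*j + x)/(-20*j^2 + j*x + x^2)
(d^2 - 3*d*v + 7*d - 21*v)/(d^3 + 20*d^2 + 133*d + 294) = (d - 3*v)/(d^2 + 13*d + 42)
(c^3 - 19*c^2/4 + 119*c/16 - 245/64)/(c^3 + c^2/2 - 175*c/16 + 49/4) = (c - 5/4)/(c + 4)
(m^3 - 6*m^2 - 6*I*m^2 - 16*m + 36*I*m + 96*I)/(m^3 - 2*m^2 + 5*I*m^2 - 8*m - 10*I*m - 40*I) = (m^2 + m*(-8 - 6*I) + 48*I)/(m^2 + m*(-4 + 5*I) - 20*I)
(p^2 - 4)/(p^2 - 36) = (p^2 - 4)/(p^2 - 36)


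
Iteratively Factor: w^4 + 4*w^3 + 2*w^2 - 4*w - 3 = (w + 1)*(w^3 + 3*w^2 - w - 3) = (w + 1)*(w + 3)*(w^2 - 1) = (w - 1)*(w + 1)*(w + 3)*(w + 1)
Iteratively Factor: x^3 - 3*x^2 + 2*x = (x - 2)*(x^2 - x) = x*(x - 2)*(x - 1)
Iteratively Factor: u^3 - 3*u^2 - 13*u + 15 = (u - 5)*(u^2 + 2*u - 3) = (u - 5)*(u - 1)*(u + 3)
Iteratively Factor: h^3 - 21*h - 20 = (h - 5)*(h^2 + 5*h + 4) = (h - 5)*(h + 1)*(h + 4)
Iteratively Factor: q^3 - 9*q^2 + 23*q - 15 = (q - 5)*(q^2 - 4*q + 3) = (q - 5)*(q - 1)*(q - 3)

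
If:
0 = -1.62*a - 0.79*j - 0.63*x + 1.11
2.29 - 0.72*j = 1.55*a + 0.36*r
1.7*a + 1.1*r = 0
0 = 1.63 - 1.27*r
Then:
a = -0.83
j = 4.33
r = 1.28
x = -1.53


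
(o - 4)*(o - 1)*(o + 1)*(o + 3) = o^4 - o^3 - 13*o^2 + o + 12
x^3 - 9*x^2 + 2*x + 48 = (x - 8)*(x - 3)*(x + 2)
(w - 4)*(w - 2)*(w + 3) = w^3 - 3*w^2 - 10*w + 24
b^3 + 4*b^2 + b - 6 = (b - 1)*(b + 2)*(b + 3)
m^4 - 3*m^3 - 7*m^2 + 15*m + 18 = (m - 3)^2*(m + 1)*(m + 2)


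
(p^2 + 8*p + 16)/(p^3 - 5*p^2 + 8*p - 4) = (p^2 + 8*p + 16)/(p^3 - 5*p^2 + 8*p - 4)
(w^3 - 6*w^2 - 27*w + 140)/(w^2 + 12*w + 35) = (w^2 - 11*w + 28)/(w + 7)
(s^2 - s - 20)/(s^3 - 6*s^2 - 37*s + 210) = (s + 4)/(s^2 - s - 42)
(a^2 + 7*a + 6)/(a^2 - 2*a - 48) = (a + 1)/(a - 8)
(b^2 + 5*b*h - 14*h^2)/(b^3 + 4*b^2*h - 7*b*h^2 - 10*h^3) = (b + 7*h)/(b^2 + 6*b*h + 5*h^2)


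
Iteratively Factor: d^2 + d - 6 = (d - 2)*(d + 3)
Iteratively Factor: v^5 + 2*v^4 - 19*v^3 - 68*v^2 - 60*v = (v + 3)*(v^4 - v^3 - 16*v^2 - 20*v) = (v + 2)*(v + 3)*(v^3 - 3*v^2 - 10*v) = (v - 5)*(v + 2)*(v + 3)*(v^2 + 2*v) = (v - 5)*(v + 2)^2*(v + 3)*(v)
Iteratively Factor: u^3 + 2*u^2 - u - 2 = (u + 1)*(u^2 + u - 2) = (u - 1)*(u + 1)*(u + 2)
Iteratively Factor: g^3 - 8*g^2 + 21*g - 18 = (g - 3)*(g^2 - 5*g + 6) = (g - 3)^2*(g - 2)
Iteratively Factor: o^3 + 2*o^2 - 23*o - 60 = (o + 4)*(o^2 - 2*o - 15) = (o - 5)*(o + 4)*(o + 3)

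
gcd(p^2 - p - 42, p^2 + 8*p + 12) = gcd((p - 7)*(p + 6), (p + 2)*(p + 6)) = p + 6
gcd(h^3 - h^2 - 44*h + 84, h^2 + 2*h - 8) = h - 2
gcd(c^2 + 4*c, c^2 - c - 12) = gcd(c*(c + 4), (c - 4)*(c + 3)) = 1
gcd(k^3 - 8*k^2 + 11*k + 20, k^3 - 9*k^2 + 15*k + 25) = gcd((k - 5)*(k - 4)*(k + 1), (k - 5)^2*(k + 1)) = k^2 - 4*k - 5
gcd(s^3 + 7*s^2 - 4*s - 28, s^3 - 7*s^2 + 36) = s + 2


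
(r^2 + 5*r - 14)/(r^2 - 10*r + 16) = (r + 7)/(r - 8)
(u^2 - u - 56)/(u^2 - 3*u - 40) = (u + 7)/(u + 5)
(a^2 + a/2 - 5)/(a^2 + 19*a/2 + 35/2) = (a - 2)/(a + 7)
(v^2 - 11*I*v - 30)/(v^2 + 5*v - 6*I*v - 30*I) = (v - 5*I)/(v + 5)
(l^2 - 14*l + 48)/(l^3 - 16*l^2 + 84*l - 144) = (l - 8)/(l^2 - 10*l + 24)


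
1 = 1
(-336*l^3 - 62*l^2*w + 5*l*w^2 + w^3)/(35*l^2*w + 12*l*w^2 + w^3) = (-48*l^2 - 2*l*w + w^2)/(w*(5*l + w))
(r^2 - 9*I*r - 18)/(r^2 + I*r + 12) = (r - 6*I)/(r + 4*I)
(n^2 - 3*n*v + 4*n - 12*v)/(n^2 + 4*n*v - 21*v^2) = (n + 4)/(n + 7*v)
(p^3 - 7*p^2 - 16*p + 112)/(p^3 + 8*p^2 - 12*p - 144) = (p^2 - 3*p - 28)/(p^2 + 12*p + 36)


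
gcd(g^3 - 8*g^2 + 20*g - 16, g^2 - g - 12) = g - 4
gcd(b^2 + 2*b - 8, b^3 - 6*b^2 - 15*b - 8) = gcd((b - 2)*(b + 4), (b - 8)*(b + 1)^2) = 1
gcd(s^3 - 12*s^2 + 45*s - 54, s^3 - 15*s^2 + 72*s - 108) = s^2 - 9*s + 18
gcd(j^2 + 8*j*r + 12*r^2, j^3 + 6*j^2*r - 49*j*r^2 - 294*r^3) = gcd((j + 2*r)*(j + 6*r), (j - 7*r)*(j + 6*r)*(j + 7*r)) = j + 6*r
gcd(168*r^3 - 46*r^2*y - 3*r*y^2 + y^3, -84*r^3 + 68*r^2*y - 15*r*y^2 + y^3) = -6*r + y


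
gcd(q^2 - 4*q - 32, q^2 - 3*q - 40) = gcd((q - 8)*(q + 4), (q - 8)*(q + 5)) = q - 8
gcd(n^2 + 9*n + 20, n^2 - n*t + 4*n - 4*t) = n + 4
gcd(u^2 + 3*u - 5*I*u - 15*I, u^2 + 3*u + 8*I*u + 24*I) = u + 3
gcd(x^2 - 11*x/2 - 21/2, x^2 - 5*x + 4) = 1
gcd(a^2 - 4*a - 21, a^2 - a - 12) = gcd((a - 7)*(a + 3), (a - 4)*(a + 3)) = a + 3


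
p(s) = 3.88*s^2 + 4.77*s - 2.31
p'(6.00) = 51.33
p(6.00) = 165.99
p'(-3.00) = -18.51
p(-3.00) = 18.30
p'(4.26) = 37.83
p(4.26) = 88.42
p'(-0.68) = -0.51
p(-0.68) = -3.76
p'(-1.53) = -7.10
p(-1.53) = -0.53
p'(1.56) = 16.88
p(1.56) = 14.57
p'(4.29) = 38.06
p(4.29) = 89.56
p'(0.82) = 11.13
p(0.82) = 4.21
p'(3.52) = 32.09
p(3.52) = 62.56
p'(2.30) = 22.62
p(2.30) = 29.19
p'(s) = 7.76*s + 4.77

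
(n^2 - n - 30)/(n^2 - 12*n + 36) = (n + 5)/(n - 6)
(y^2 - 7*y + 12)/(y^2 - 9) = (y - 4)/(y + 3)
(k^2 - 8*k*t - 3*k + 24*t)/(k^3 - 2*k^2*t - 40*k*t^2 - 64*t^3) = (k - 3)/(k^2 + 6*k*t + 8*t^2)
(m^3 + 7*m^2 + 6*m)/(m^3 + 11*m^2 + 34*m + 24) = m/(m + 4)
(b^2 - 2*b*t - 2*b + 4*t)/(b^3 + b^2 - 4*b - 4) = (b - 2*t)/(b^2 + 3*b + 2)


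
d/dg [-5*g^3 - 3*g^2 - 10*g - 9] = -15*g^2 - 6*g - 10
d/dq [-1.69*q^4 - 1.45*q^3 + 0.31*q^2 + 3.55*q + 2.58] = -6.76*q^3 - 4.35*q^2 + 0.62*q + 3.55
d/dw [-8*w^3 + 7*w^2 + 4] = 2*w*(7 - 12*w)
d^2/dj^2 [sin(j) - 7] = -sin(j)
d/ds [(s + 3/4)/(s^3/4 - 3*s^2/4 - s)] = (-8*s^3 + 3*s^2 + 18*s + 12)/(s^2*(s^4 - 6*s^3 + s^2 + 24*s + 16))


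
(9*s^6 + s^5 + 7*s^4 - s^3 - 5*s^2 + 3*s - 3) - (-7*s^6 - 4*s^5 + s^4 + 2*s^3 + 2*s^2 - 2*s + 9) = 16*s^6 + 5*s^5 + 6*s^4 - 3*s^3 - 7*s^2 + 5*s - 12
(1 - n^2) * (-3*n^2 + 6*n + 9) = 3*n^4 - 6*n^3 - 12*n^2 + 6*n + 9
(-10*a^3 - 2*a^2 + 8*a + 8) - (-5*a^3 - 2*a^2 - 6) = -5*a^3 + 8*a + 14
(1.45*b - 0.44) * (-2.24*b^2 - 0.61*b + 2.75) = -3.248*b^3 + 0.1011*b^2 + 4.2559*b - 1.21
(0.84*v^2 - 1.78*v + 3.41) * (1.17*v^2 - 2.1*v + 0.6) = 0.9828*v^4 - 3.8466*v^3 + 8.2317*v^2 - 8.229*v + 2.046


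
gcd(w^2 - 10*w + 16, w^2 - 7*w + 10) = w - 2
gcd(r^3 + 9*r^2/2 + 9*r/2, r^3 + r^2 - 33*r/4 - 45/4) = r + 3/2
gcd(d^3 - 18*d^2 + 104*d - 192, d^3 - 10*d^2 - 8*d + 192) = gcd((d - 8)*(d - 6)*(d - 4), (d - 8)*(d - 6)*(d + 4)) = d^2 - 14*d + 48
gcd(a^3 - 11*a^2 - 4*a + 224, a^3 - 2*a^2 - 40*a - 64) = a^2 - 4*a - 32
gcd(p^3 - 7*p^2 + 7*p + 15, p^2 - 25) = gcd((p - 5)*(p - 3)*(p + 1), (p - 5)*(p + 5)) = p - 5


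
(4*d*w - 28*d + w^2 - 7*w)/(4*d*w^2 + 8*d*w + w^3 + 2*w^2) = (w - 7)/(w*(w + 2))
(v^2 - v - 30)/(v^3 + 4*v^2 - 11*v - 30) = (v - 6)/(v^2 - v - 6)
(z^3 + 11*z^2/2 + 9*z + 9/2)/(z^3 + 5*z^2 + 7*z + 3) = (z + 3/2)/(z + 1)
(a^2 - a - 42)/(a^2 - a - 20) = (-a^2 + a + 42)/(-a^2 + a + 20)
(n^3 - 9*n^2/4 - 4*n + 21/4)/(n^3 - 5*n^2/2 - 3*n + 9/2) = (4*n + 7)/(2*(2*n + 3))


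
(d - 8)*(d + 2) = d^2 - 6*d - 16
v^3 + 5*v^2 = v^2*(v + 5)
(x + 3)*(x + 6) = x^2 + 9*x + 18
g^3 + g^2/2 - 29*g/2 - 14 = (g - 4)*(g + 1)*(g + 7/2)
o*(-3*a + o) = -3*a*o + o^2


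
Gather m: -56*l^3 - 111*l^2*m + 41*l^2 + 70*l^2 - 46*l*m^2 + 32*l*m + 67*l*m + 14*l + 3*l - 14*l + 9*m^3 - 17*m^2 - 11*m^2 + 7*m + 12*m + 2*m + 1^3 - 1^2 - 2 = -56*l^3 + 111*l^2 + 3*l + 9*m^3 + m^2*(-46*l - 28) + m*(-111*l^2 + 99*l + 21) - 2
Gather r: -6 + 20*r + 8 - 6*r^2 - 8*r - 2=-6*r^2 + 12*r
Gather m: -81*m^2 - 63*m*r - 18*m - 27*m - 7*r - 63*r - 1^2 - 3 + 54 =-81*m^2 + m*(-63*r - 45) - 70*r + 50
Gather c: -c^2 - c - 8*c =-c^2 - 9*c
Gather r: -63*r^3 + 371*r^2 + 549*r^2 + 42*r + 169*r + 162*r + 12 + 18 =-63*r^3 + 920*r^2 + 373*r + 30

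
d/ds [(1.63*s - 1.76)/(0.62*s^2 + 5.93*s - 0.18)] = (-1.0106*s^2 + 2.1824*s + 10.1434)/(0.3844*s^4 + 7.3532*s^3 + 34.9417*s^2 - 2.1348*s + 0.0324)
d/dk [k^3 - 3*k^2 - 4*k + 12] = 3*k^2 - 6*k - 4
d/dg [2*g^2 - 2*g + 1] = 4*g - 2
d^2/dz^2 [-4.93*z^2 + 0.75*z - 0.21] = -9.86000000000000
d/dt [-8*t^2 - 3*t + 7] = -16*t - 3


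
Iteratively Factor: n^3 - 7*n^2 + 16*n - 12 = (n - 2)*(n^2 - 5*n + 6) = (n - 3)*(n - 2)*(n - 2)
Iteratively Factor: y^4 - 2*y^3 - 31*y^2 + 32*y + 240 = (y + 4)*(y^3 - 6*y^2 - 7*y + 60) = (y - 5)*(y + 4)*(y^2 - y - 12) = (y - 5)*(y + 3)*(y + 4)*(y - 4)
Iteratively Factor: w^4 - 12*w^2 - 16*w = (w - 4)*(w^3 + 4*w^2 + 4*w) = (w - 4)*(w + 2)*(w^2 + 2*w) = (w - 4)*(w + 2)^2*(w)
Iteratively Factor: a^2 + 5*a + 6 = (a + 3)*(a + 2)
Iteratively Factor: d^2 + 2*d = (d)*(d + 2)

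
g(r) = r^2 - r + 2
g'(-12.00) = -25.00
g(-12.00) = 158.00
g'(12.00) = 23.00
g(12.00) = 134.00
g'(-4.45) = -9.90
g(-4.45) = 26.25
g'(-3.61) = -8.22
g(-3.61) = 18.64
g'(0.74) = 0.48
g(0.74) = 1.81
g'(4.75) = 8.50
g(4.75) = 19.81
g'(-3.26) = -7.52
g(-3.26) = 15.89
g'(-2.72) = -6.44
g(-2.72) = 12.12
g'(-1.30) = -3.60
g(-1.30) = 4.99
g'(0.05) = -0.90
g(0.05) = 1.95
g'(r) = 2*r - 1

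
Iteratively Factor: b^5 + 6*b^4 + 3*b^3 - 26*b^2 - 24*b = (b)*(b^4 + 6*b^3 + 3*b^2 - 26*b - 24) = b*(b + 3)*(b^3 + 3*b^2 - 6*b - 8) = b*(b + 3)*(b + 4)*(b^2 - b - 2) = b*(b + 1)*(b + 3)*(b + 4)*(b - 2)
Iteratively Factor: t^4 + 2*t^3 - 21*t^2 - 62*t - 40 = (t + 1)*(t^3 + t^2 - 22*t - 40) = (t - 5)*(t + 1)*(t^2 + 6*t + 8) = (t - 5)*(t + 1)*(t + 2)*(t + 4)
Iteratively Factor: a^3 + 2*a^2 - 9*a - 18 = (a + 2)*(a^2 - 9) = (a + 2)*(a + 3)*(a - 3)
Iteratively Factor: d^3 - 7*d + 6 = (d - 2)*(d^2 + 2*d - 3) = (d - 2)*(d + 3)*(d - 1)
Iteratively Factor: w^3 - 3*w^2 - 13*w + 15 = (w - 5)*(w^2 + 2*w - 3) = (w - 5)*(w + 3)*(w - 1)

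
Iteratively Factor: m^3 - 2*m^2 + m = (m - 1)*(m^2 - m) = m*(m - 1)*(m - 1)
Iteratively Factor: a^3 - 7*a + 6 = (a - 1)*(a^2 + a - 6) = (a - 2)*(a - 1)*(a + 3)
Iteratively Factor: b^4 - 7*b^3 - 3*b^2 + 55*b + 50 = (b + 2)*(b^3 - 9*b^2 + 15*b + 25) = (b - 5)*(b + 2)*(b^2 - 4*b - 5) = (b - 5)*(b + 1)*(b + 2)*(b - 5)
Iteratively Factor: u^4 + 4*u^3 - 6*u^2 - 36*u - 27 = (u + 3)*(u^3 + u^2 - 9*u - 9) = (u + 1)*(u + 3)*(u^2 - 9) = (u + 1)*(u + 3)^2*(u - 3)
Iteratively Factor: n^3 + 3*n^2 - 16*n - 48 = (n + 4)*(n^2 - n - 12) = (n - 4)*(n + 4)*(n + 3)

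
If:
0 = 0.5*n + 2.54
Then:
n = -5.08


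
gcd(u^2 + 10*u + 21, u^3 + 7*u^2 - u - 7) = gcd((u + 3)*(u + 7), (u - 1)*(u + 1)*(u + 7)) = u + 7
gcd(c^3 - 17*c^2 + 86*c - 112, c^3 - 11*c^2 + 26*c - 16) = c^2 - 10*c + 16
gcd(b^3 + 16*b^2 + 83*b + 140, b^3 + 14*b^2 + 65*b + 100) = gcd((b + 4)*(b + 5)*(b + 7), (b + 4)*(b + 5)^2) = b^2 + 9*b + 20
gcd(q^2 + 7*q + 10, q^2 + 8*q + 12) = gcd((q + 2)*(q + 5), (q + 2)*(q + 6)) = q + 2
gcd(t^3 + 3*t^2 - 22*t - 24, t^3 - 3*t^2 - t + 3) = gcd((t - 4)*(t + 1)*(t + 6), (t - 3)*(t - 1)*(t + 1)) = t + 1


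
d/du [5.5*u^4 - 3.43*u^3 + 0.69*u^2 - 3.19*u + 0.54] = 22.0*u^3 - 10.29*u^2 + 1.38*u - 3.19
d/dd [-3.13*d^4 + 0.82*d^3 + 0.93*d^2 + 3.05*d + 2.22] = -12.52*d^3 + 2.46*d^2 + 1.86*d + 3.05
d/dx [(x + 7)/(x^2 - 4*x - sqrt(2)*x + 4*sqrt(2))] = (x^2 - 4*x - sqrt(2)*x + (x + 7)*(-2*x + sqrt(2) + 4) + 4*sqrt(2))/(x^2 - 4*x - sqrt(2)*x + 4*sqrt(2))^2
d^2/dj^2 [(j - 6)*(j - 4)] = 2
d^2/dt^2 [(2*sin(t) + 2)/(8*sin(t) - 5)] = 26*(-8*sin(t)^2 - 5*sin(t) + 16)/(8*sin(t) - 5)^3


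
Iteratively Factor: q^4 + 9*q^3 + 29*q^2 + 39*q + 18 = (q + 3)*(q^3 + 6*q^2 + 11*q + 6) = (q + 1)*(q + 3)*(q^2 + 5*q + 6) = (q + 1)*(q + 3)^2*(q + 2)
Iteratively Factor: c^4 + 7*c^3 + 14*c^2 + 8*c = (c)*(c^3 + 7*c^2 + 14*c + 8) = c*(c + 4)*(c^2 + 3*c + 2) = c*(c + 1)*(c + 4)*(c + 2)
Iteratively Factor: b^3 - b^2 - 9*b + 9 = (b - 1)*(b^2 - 9) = (b - 3)*(b - 1)*(b + 3)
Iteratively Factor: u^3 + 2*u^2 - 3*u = (u - 1)*(u^2 + 3*u) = u*(u - 1)*(u + 3)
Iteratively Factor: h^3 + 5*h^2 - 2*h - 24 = (h + 3)*(h^2 + 2*h - 8) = (h + 3)*(h + 4)*(h - 2)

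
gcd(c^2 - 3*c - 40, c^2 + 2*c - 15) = c + 5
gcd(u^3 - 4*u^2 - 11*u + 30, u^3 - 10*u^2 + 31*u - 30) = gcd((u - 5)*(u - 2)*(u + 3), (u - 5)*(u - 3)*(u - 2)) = u^2 - 7*u + 10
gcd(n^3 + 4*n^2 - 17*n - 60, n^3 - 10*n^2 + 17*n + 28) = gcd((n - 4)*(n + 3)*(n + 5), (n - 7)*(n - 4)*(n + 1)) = n - 4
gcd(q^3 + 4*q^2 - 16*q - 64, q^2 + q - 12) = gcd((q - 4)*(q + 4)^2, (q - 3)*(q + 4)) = q + 4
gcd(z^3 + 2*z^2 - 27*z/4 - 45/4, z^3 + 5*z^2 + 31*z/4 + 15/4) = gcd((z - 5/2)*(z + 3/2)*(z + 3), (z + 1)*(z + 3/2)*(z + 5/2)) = z + 3/2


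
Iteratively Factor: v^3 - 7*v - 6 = (v + 1)*(v^2 - v - 6) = (v - 3)*(v + 1)*(v + 2)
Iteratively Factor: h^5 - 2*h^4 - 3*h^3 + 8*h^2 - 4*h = (h + 2)*(h^4 - 4*h^3 + 5*h^2 - 2*h) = (h - 1)*(h + 2)*(h^3 - 3*h^2 + 2*h) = (h - 2)*(h - 1)*(h + 2)*(h^2 - h) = h*(h - 2)*(h - 1)*(h + 2)*(h - 1)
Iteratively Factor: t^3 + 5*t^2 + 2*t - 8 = (t - 1)*(t^2 + 6*t + 8) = (t - 1)*(t + 4)*(t + 2)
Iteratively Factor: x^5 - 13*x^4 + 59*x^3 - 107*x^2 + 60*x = (x - 3)*(x^4 - 10*x^3 + 29*x^2 - 20*x) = (x - 3)*(x - 1)*(x^3 - 9*x^2 + 20*x) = (x - 4)*(x - 3)*(x - 1)*(x^2 - 5*x) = (x - 5)*(x - 4)*(x - 3)*(x - 1)*(x)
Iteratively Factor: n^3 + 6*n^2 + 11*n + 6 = (n + 2)*(n^2 + 4*n + 3) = (n + 1)*(n + 2)*(n + 3)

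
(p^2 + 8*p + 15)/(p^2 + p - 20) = (p + 3)/(p - 4)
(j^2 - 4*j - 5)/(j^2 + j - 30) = (j + 1)/(j + 6)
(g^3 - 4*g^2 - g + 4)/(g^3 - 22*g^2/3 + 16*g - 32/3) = 3*(g^2 - 1)/(3*g^2 - 10*g + 8)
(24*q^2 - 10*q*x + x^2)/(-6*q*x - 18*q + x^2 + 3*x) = (-4*q + x)/(x + 3)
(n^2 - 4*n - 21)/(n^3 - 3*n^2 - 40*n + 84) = (n + 3)/(n^2 + 4*n - 12)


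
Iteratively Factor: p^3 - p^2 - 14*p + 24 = (p - 3)*(p^2 + 2*p - 8) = (p - 3)*(p + 4)*(p - 2)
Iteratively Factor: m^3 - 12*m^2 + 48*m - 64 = (m - 4)*(m^2 - 8*m + 16) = (m - 4)^2*(m - 4)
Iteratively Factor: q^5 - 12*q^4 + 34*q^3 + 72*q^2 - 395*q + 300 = (q - 5)*(q^4 - 7*q^3 - q^2 + 67*q - 60) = (q - 5)*(q - 4)*(q^3 - 3*q^2 - 13*q + 15) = (q - 5)^2*(q - 4)*(q^2 + 2*q - 3) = (q - 5)^2*(q - 4)*(q - 1)*(q + 3)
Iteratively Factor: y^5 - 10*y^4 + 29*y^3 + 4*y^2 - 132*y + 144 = (y + 2)*(y^4 - 12*y^3 + 53*y^2 - 102*y + 72) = (y - 2)*(y + 2)*(y^3 - 10*y^2 + 33*y - 36) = (y - 3)*(y - 2)*(y + 2)*(y^2 - 7*y + 12) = (y - 3)^2*(y - 2)*(y + 2)*(y - 4)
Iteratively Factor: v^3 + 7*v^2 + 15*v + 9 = (v + 1)*(v^2 + 6*v + 9) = (v + 1)*(v + 3)*(v + 3)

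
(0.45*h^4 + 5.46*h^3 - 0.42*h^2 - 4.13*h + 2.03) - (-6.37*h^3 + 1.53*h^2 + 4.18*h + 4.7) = 0.45*h^4 + 11.83*h^3 - 1.95*h^2 - 8.31*h - 2.67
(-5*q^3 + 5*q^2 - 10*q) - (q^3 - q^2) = -6*q^3 + 6*q^2 - 10*q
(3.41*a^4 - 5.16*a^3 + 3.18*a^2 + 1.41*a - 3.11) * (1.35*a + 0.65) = 4.6035*a^5 - 4.7495*a^4 + 0.939*a^3 + 3.9705*a^2 - 3.282*a - 2.0215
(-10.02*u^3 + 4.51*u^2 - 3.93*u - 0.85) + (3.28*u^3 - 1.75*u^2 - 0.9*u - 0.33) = -6.74*u^3 + 2.76*u^2 - 4.83*u - 1.18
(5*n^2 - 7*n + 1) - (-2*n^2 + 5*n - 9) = 7*n^2 - 12*n + 10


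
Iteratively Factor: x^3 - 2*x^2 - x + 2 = (x - 1)*(x^2 - x - 2) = (x - 1)*(x + 1)*(x - 2)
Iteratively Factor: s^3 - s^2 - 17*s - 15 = (s - 5)*(s^2 + 4*s + 3) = (s - 5)*(s + 1)*(s + 3)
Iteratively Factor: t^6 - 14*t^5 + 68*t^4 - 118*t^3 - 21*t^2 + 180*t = (t - 5)*(t^5 - 9*t^4 + 23*t^3 - 3*t^2 - 36*t) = t*(t - 5)*(t^4 - 9*t^3 + 23*t^2 - 3*t - 36) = t*(t - 5)*(t - 3)*(t^3 - 6*t^2 + 5*t + 12) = t*(t - 5)*(t - 3)^2*(t^2 - 3*t - 4) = t*(t - 5)*(t - 4)*(t - 3)^2*(t + 1)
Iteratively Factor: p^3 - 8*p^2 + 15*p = (p - 5)*(p^2 - 3*p) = (p - 5)*(p - 3)*(p)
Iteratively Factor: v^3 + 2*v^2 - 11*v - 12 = (v + 1)*(v^2 + v - 12) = (v - 3)*(v + 1)*(v + 4)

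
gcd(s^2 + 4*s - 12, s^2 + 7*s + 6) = s + 6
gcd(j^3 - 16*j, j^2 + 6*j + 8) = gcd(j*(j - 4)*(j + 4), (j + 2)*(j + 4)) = j + 4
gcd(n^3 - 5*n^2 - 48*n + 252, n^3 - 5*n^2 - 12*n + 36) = n - 6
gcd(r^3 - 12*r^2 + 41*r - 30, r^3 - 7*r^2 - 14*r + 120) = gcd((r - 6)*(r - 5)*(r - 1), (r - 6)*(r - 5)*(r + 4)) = r^2 - 11*r + 30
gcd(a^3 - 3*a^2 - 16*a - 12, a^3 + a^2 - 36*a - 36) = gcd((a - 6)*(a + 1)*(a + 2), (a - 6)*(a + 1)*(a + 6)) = a^2 - 5*a - 6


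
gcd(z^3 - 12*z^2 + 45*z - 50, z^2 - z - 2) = z - 2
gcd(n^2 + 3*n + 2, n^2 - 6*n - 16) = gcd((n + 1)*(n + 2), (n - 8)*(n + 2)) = n + 2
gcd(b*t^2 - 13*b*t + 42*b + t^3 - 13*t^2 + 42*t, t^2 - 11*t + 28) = t - 7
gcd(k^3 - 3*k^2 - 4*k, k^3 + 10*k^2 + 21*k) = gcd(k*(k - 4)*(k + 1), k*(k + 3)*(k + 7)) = k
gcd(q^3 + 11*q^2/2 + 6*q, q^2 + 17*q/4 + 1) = q + 4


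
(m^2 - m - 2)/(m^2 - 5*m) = (m^2 - m - 2)/(m*(m - 5))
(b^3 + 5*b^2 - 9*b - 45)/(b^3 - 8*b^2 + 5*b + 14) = (b^3 + 5*b^2 - 9*b - 45)/(b^3 - 8*b^2 + 5*b + 14)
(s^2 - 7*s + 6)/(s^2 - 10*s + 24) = (s - 1)/(s - 4)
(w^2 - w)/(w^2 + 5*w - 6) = w/(w + 6)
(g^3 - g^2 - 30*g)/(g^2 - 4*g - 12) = g*(g + 5)/(g + 2)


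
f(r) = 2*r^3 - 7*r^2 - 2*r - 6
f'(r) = 6*r^2 - 14*r - 2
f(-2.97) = -114.20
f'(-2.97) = 92.51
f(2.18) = -22.91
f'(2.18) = -4.01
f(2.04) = -22.23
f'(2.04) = -5.59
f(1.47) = -17.71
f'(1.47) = -9.61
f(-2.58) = -81.78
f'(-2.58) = 74.06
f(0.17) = -6.53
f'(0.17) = -4.21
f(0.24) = -6.86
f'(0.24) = -5.01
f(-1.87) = -39.82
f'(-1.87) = 45.16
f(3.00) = -21.00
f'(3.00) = 10.00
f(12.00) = 2418.00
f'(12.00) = 694.00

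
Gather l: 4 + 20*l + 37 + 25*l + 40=45*l + 81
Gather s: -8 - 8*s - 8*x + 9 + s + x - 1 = -7*s - 7*x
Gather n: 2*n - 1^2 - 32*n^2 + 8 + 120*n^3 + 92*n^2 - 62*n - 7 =120*n^3 + 60*n^2 - 60*n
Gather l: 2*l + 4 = 2*l + 4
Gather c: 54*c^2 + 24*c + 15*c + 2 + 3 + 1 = 54*c^2 + 39*c + 6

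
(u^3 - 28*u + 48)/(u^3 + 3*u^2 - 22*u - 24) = (u - 2)/(u + 1)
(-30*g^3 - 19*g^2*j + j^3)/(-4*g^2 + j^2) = (15*g^2 + 2*g*j - j^2)/(2*g - j)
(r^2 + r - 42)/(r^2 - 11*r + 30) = (r + 7)/(r - 5)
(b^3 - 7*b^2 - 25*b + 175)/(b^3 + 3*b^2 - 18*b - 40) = (b^2 - 12*b + 35)/(b^2 - 2*b - 8)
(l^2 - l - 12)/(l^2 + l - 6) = (l - 4)/(l - 2)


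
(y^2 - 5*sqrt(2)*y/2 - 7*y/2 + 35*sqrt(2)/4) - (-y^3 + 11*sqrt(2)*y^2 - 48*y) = y^3 - 11*sqrt(2)*y^2 + y^2 - 5*sqrt(2)*y/2 + 89*y/2 + 35*sqrt(2)/4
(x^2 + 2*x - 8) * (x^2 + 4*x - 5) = x^4 + 6*x^3 - 5*x^2 - 42*x + 40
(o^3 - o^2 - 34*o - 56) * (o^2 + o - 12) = o^5 - 47*o^3 - 78*o^2 + 352*o + 672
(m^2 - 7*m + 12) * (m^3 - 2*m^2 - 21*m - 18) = m^5 - 9*m^4 + 5*m^3 + 105*m^2 - 126*m - 216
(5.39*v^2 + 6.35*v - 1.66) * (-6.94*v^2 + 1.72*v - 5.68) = -37.4066*v^4 - 34.7982*v^3 - 8.1728*v^2 - 38.9232*v + 9.4288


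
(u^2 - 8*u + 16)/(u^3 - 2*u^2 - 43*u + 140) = (u - 4)/(u^2 + 2*u - 35)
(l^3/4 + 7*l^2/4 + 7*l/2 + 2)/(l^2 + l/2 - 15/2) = (l^3 + 7*l^2 + 14*l + 8)/(2*(2*l^2 + l - 15))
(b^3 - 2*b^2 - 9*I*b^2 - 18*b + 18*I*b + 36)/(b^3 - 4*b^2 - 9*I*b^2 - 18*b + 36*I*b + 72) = (b - 2)/(b - 4)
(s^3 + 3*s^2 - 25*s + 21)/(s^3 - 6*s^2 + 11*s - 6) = (s + 7)/(s - 2)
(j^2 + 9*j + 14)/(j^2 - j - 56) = (j + 2)/(j - 8)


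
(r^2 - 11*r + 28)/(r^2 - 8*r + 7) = (r - 4)/(r - 1)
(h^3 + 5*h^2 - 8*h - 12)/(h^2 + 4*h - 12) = h + 1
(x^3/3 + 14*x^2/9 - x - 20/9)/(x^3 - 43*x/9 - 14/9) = (-3*x^3 - 14*x^2 + 9*x + 20)/(-9*x^3 + 43*x + 14)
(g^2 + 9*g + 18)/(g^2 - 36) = (g + 3)/(g - 6)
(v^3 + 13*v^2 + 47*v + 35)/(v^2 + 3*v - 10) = (v^2 + 8*v + 7)/(v - 2)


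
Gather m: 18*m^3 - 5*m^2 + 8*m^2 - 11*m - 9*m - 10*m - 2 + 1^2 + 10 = 18*m^3 + 3*m^2 - 30*m + 9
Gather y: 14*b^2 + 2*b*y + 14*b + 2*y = 14*b^2 + 14*b + y*(2*b + 2)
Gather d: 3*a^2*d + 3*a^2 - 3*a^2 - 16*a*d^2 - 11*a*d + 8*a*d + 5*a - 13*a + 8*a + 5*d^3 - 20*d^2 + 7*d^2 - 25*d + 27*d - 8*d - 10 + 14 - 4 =5*d^3 + d^2*(-16*a - 13) + d*(3*a^2 - 3*a - 6)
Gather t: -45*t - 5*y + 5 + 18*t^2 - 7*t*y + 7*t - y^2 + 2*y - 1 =18*t^2 + t*(-7*y - 38) - y^2 - 3*y + 4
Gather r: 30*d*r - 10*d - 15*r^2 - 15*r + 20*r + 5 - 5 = -10*d - 15*r^2 + r*(30*d + 5)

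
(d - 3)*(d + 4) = d^2 + d - 12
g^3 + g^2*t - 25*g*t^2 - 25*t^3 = (g - 5*t)*(g + t)*(g + 5*t)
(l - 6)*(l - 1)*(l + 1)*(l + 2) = l^4 - 4*l^3 - 13*l^2 + 4*l + 12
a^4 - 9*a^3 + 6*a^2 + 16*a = a*(a - 8)*(a - 2)*(a + 1)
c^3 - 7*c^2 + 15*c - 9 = (c - 3)^2*(c - 1)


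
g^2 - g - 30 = (g - 6)*(g + 5)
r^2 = r^2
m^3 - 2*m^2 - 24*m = m*(m - 6)*(m + 4)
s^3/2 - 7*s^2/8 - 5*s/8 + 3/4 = (s/2 + 1/2)*(s - 2)*(s - 3/4)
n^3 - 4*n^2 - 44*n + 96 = (n - 8)*(n - 2)*(n + 6)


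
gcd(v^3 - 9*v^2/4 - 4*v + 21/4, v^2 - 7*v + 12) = v - 3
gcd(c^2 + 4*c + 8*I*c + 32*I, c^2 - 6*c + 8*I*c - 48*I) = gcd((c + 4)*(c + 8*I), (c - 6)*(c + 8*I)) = c + 8*I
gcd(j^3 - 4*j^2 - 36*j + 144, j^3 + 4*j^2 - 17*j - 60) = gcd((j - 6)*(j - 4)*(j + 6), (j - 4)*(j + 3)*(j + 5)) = j - 4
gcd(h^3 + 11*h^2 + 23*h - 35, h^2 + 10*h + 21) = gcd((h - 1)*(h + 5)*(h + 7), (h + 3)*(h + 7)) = h + 7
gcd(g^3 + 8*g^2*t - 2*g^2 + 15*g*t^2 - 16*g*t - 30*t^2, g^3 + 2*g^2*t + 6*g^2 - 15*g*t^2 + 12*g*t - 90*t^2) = g + 5*t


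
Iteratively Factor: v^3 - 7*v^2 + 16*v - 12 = (v - 2)*(v^2 - 5*v + 6) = (v - 3)*(v - 2)*(v - 2)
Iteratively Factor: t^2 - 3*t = (t - 3)*(t)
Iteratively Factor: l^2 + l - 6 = (l + 3)*(l - 2)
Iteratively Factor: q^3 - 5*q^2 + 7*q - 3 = (q - 1)*(q^2 - 4*q + 3) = (q - 3)*(q - 1)*(q - 1)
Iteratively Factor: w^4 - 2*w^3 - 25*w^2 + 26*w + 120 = (w - 5)*(w^3 + 3*w^2 - 10*w - 24) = (w - 5)*(w + 4)*(w^2 - w - 6) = (w - 5)*(w + 2)*(w + 4)*(w - 3)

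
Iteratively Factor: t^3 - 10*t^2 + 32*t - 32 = (t - 4)*(t^2 - 6*t + 8) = (t - 4)^2*(t - 2)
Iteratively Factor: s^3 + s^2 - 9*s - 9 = (s + 1)*(s^2 - 9) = (s + 1)*(s + 3)*(s - 3)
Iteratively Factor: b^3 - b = (b - 1)*(b^2 + b) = b*(b - 1)*(b + 1)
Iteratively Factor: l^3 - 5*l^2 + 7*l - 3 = (l - 1)*(l^2 - 4*l + 3) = (l - 1)^2*(l - 3)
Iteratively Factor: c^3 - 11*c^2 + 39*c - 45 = (c - 3)*(c^2 - 8*c + 15) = (c - 5)*(c - 3)*(c - 3)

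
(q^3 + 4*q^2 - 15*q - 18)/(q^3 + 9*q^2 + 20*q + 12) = (q - 3)/(q + 2)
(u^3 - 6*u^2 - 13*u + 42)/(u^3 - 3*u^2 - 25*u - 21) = (u - 2)/(u + 1)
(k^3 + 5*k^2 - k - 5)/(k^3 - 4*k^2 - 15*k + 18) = (k^2 + 6*k + 5)/(k^2 - 3*k - 18)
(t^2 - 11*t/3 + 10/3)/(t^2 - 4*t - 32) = (-3*t^2 + 11*t - 10)/(3*(-t^2 + 4*t + 32))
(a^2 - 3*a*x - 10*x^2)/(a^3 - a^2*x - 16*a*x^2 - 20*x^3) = 1/(a + 2*x)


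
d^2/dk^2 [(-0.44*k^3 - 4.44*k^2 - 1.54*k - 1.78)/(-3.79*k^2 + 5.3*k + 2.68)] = (-7.105427357601e-15*k^5 + 5.6843418860808e-14*k^4 + 256.271524*k^3 + 461.494956*k^2 - 101.715096*k + 156.191424)/(54.439939*k^6 - 228.38919*k^5 + 203.895936*k^4 + 174.12196*k^3 - 144.179712*k^2 - 114.20016*k - 19.248832)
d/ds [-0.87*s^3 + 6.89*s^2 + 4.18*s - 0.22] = -2.61*s^2 + 13.78*s + 4.18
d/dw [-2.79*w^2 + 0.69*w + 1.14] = 0.69 - 5.58*w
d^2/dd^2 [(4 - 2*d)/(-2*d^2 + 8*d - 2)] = 2*(3*(2 - d)*(d^2 - 4*d + 1) + 4*(d - 2)^3)/(d^2 - 4*d + 1)^3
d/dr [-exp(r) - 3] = -exp(r)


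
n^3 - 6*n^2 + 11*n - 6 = (n - 3)*(n - 2)*(n - 1)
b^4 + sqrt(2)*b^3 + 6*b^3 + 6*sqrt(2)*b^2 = b^2*(b + 6)*(b + sqrt(2))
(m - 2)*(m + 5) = m^2 + 3*m - 10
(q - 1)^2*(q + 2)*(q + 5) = q^4 + 5*q^3 - 3*q^2 - 13*q + 10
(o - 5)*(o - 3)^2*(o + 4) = o^4 - 7*o^3 - 5*o^2 + 111*o - 180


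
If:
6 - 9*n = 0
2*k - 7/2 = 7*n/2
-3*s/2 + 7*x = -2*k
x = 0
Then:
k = 35/12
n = 2/3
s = 35/9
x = 0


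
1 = 1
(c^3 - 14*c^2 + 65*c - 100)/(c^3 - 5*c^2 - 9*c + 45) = (c^2 - 9*c + 20)/(c^2 - 9)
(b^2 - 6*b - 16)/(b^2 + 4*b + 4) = (b - 8)/(b + 2)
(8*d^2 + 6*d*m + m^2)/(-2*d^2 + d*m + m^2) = (-4*d - m)/(d - m)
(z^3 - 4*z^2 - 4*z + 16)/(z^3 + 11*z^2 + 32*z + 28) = (z^2 - 6*z + 8)/(z^2 + 9*z + 14)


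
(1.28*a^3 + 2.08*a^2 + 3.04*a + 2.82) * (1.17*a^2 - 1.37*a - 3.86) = 1.4976*a^5 + 0.679999999999999*a^4 - 4.2336*a^3 - 8.8942*a^2 - 15.5978*a - 10.8852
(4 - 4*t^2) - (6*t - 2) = -4*t^2 - 6*t + 6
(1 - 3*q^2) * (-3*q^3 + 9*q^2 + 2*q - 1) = 9*q^5 - 27*q^4 - 9*q^3 + 12*q^2 + 2*q - 1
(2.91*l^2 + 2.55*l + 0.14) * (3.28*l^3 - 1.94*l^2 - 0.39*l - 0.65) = 9.5448*l^5 + 2.7186*l^4 - 5.6227*l^3 - 3.1576*l^2 - 1.7121*l - 0.091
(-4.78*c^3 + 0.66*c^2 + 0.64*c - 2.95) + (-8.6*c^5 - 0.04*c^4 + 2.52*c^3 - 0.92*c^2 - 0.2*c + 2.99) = -8.6*c^5 - 0.04*c^4 - 2.26*c^3 - 0.26*c^2 + 0.44*c + 0.04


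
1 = 1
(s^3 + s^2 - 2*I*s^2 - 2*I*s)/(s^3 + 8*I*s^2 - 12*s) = (s^2 + s - 2*I*s - 2*I)/(s^2 + 8*I*s - 12)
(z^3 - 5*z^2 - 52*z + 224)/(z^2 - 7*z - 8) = (z^2 + 3*z - 28)/(z + 1)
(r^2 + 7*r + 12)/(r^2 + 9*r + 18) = (r + 4)/(r + 6)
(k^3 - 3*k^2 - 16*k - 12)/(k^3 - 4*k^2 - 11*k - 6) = (k + 2)/(k + 1)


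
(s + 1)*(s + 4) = s^2 + 5*s + 4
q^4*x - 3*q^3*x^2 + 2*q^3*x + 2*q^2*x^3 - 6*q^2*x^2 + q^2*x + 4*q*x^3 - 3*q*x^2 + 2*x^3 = (q + 1)*(q - 2*x)*(q - x)*(q*x + x)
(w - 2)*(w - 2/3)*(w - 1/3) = w^3 - 3*w^2 + 20*w/9 - 4/9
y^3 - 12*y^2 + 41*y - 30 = (y - 6)*(y - 5)*(y - 1)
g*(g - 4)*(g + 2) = g^3 - 2*g^2 - 8*g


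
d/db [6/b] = -6/b^2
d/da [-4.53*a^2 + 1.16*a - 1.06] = 1.16 - 9.06*a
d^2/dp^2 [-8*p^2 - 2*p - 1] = -16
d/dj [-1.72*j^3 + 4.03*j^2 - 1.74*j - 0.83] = -5.16*j^2 + 8.06*j - 1.74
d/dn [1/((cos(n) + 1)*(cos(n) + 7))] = 2*(cos(n) + 4)*sin(n)/((cos(n) + 1)^2*(cos(n) + 7)^2)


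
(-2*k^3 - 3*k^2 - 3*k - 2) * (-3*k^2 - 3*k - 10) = 6*k^5 + 15*k^4 + 38*k^3 + 45*k^2 + 36*k + 20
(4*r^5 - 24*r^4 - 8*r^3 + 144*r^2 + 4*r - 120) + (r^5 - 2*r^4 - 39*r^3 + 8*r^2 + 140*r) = 5*r^5 - 26*r^4 - 47*r^3 + 152*r^2 + 144*r - 120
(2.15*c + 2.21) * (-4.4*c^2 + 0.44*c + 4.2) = -9.46*c^3 - 8.778*c^2 + 10.0024*c + 9.282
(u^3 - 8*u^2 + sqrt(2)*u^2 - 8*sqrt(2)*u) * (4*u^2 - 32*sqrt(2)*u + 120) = 4*u^5 - 28*sqrt(2)*u^4 - 32*u^4 + 56*u^3 + 224*sqrt(2)*u^3 - 448*u^2 + 120*sqrt(2)*u^2 - 960*sqrt(2)*u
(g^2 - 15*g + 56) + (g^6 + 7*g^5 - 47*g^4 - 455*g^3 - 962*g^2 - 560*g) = g^6 + 7*g^5 - 47*g^4 - 455*g^3 - 961*g^2 - 575*g + 56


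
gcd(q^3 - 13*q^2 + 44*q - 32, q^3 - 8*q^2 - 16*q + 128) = q^2 - 12*q + 32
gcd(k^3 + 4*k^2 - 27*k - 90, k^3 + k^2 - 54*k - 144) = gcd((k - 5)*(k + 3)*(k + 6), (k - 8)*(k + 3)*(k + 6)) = k^2 + 9*k + 18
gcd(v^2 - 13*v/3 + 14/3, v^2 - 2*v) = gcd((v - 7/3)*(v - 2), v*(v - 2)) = v - 2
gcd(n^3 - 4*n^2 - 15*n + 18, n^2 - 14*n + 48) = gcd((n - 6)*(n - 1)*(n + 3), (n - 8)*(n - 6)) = n - 6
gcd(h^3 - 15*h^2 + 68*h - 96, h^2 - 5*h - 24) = h - 8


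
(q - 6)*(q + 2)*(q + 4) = q^3 - 28*q - 48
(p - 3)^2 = p^2 - 6*p + 9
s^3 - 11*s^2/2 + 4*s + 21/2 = (s - 7/2)*(s - 3)*(s + 1)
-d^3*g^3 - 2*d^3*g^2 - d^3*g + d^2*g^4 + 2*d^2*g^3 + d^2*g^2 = g*(-d + g)*(d*g + d)^2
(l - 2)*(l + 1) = l^2 - l - 2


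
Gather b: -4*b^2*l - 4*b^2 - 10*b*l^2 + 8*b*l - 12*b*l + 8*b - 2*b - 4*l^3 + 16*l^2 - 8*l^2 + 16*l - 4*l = b^2*(-4*l - 4) + b*(-10*l^2 - 4*l + 6) - 4*l^3 + 8*l^2 + 12*l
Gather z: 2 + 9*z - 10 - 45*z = -36*z - 8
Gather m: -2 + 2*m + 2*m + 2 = 4*m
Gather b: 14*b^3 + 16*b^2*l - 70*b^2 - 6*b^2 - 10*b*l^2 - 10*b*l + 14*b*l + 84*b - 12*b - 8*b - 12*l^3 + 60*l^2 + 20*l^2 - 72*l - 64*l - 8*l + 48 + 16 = 14*b^3 + b^2*(16*l - 76) + b*(-10*l^2 + 4*l + 64) - 12*l^3 + 80*l^2 - 144*l + 64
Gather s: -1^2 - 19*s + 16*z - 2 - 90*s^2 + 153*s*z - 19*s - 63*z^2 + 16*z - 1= -90*s^2 + s*(153*z - 38) - 63*z^2 + 32*z - 4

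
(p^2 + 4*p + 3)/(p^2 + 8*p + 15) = (p + 1)/(p + 5)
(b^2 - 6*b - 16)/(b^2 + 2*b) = (b - 8)/b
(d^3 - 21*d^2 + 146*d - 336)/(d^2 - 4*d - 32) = (d^2 - 13*d + 42)/(d + 4)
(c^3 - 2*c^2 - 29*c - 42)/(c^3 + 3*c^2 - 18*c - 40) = (c^2 - 4*c - 21)/(c^2 + c - 20)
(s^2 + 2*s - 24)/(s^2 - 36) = (s - 4)/(s - 6)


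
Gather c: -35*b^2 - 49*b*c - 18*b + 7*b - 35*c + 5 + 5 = -35*b^2 - 11*b + c*(-49*b - 35) + 10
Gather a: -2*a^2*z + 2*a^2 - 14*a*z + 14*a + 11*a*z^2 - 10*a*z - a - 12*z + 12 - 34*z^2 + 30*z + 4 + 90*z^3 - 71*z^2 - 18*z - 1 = a^2*(2 - 2*z) + a*(11*z^2 - 24*z + 13) + 90*z^3 - 105*z^2 + 15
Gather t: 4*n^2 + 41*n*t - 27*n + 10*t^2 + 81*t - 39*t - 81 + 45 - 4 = 4*n^2 - 27*n + 10*t^2 + t*(41*n + 42) - 40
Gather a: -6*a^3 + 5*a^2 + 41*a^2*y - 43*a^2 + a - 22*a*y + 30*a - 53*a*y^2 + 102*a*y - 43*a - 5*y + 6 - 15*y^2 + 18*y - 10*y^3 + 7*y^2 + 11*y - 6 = -6*a^3 + a^2*(41*y - 38) + a*(-53*y^2 + 80*y - 12) - 10*y^3 - 8*y^2 + 24*y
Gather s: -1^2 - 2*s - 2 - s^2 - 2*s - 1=-s^2 - 4*s - 4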